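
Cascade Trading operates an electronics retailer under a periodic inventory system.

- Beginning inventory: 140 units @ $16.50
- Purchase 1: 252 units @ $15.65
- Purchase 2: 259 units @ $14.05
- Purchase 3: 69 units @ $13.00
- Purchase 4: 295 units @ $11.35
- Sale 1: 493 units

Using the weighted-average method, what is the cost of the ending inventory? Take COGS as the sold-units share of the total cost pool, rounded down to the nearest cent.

Ending inventory = $7,270.98

Sale 1, sell 493: 493/1015 × $14,138.00 → $6,867.02
Ending inventory (cost pool remaining) = $7,270.98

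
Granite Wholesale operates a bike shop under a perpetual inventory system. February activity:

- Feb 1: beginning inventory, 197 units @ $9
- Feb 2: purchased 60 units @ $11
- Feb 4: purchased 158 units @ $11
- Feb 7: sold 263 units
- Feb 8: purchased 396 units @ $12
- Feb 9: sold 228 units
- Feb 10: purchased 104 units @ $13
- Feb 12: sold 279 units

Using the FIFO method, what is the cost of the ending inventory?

Ending inventory = $1,844

Feb 7, 263 sold [FIFO — oldest first]: 197 @ $9 + 60 @ $11 + 6 @ $11 = $2,499
Feb 9, 228 sold [FIFO — oldest first]: 152 @ $11 + 76 @ $12 = $2,584
Feb 12, 279 sold [FIFO — oldest first]: 279 @ $12 = $3,348
Total COGS = $2,499 + $2,584 + $3,348 = $8,431
Ending inventory: 41 @ $12 + 104 @ $13 = $1,844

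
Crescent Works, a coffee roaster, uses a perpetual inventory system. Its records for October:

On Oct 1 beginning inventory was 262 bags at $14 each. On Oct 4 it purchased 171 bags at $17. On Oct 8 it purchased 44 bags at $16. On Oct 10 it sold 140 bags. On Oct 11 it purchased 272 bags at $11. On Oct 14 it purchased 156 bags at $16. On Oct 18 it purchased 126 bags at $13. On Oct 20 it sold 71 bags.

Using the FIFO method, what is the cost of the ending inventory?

Ending inventory = $11,451

Oct 10, 140 sold [FIFO — oldest first]: 140 @ $14 = $1,960
Oct 20, 71 sold [FIFO — oldest first]: 71 @ $14 = $994
Total COGS = $1,960 + $994 = $2,954
Ending inventory: 51 @ $14 + 171 @ $17 + 44 @ $16 + 272 @ $11 + 156 @ $16 + 126 @ $13 = $11,451
Check: goods available $14,405 = COGS $2,954 + ending $11,451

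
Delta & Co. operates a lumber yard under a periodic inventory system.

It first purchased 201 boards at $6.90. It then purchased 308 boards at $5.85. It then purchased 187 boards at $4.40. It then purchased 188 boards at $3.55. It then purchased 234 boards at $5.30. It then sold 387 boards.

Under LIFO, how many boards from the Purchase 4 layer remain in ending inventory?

35

Sale 1 (387) [LIFO — newest first]: 234 @ $5.30 + 153 @ $3.55 = $1,783.35
Ending inventory: 201 @ $6.90 + 308 @ $5.85 + 187 @ $4.40 + 35 @ $3.55 = $4,135.75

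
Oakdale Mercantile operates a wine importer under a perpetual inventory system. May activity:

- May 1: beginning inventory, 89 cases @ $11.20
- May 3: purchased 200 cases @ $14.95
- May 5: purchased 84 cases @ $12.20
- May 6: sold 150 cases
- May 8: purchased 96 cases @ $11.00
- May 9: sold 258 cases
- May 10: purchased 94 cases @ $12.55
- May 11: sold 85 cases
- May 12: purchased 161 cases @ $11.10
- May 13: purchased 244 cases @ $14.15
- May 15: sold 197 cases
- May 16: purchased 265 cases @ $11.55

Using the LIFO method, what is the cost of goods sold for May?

COGS = $9,238.70

May 6, 150 sold [LIFO — newest first]: 84 @ $12.20 + 66 @ $14.95 = $2,011.50
May 9, 258 sold [LIFO — newest first]: 96 @ $11.00 + 134 @ $14.95 + 28 @ $11.20 = $3,372.90
May 11, 85 sold [LIFO — newest first]: 85 @ $12.55 = $1,066.75
May 15, 197 sold [LIFO — newest first]: 197 @ $14.15 = $2,787.55
Total COGS = $2,011.50 + $3,372.90 + $1,066.75 + $2,787.55 = $9,238.70
Ending inventory: 61 @ $11.20 + 9 @ $12.55 + 161 @ $11.10 + 47 @ $14.15 + 265 @ $11.55 = $6,309.05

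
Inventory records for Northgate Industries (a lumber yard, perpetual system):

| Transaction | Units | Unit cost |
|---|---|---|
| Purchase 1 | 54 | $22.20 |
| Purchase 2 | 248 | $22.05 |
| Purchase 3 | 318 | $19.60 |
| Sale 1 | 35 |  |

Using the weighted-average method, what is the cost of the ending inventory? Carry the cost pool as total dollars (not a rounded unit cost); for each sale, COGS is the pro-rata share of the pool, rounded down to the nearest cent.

After Purchase 1: 54 on hand, pool $1,198.80 (≈ $22.2000 each)
After Purchase 2: 302 on hand, pool $6,667.20 (≈ $22.0768 each)
After Purchase 3: 620 on hand, pool $12,900.00 (≈ $20.8065 each)
Sale 1, sell 35: 35/620 × $12,900.00 → $728.22
Ending inventory (cost pool remaining) = $12,171.78
Check: goods available $12,900.00 = COGS $728.22 + ending $12,171.78

Ending inventory = $12,171.78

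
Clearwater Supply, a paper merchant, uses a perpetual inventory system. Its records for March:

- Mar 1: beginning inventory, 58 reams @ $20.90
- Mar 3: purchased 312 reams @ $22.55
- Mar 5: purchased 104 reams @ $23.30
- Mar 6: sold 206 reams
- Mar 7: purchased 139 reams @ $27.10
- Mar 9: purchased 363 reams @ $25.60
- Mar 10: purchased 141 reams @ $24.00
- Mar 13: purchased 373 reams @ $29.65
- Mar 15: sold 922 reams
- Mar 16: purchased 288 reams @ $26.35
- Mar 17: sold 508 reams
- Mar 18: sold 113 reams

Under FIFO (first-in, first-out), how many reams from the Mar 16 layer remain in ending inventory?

Mar 6, 206 sold [FIFO — oldest first]: 58 @ $20.90 + 148 @ $22.55 = $4,549.60
Mar 15, 922 sold [FIFO — oldest first]: 164 @ $22.55 + 104 @ $23.30 + 139 @ $27.10 + 363 @ $25.60 + 141 @ $24.00 + 11 @ $29.65 = $22,891.25
Mar 17, 508 sold [FIFO — oldest first]: 362 @ $29.65 + 146 @ $26.35 = $14,580.40
Mar 18, 113 sold [FIFO — oldest first]: 113 @ $26.35 = $2,977.55
Total COGS = $4,549.60 + $22,891.25 + $14,580.40 + $2,977.55 = $44,998.80
Ending inventory: 29 @ $26.35 = $764.15

29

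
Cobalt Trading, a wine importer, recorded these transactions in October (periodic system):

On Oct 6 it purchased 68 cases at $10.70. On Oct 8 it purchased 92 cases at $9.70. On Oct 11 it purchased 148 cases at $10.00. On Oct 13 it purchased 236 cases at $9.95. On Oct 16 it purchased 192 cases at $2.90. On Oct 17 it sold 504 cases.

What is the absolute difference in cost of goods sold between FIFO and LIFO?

$1,385.20

FIFO COGS: 68 @ $10.70 + 92 @ $9.70 + 148 @ $10.00 + 196 @ $9.95 = $5,050.20
LIFO COGS: 192 @ $2.90 + 236 @ $9.95 + 76 @ $10.00 = $3,665.00
Difference = |$5,050.20 − $3,665.00| = $1,385.20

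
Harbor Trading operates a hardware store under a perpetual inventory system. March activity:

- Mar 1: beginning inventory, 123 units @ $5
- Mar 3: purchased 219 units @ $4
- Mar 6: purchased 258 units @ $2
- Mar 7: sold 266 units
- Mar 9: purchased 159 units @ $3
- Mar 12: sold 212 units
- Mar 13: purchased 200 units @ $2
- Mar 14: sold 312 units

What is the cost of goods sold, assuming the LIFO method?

COGS = $2,085

Mar 7, 266 sold [LIFO — newest first]: 258 @ $2 + 8 @ $4 = $548
Mar 12, 212 sold [LIFO — newest first]: 159 @ $3 + 53 @ $4 = $689
Mar 14, 312 sold [LIFO — newest first]: 200 @ $2 + 112 @ $4 = $848
Total COGS = $548 + $689 + $848 = $2,085
Ending inventory: 123 @ $5 + 46 @ $4 = $799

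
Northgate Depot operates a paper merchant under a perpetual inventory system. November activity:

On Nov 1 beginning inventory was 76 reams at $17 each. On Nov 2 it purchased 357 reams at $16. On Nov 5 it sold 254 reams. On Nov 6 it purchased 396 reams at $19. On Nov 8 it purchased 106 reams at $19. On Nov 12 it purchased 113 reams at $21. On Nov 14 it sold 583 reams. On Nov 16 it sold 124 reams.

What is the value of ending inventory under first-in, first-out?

Ending inventory = $1,827

Nov 5, 254 sold [FIFO — oldest first]: 76 @ $17 + 178 @ $16 = $4,140
Nov 14, 583 sold [FIFO — oldest first]: 179 @ $16 + 396 @ $19 + 8 @ $19 = $10,540
Nov 16, 124 sold [FIFO — oldest first]: 98 @ $19 + 26 @ $21 = $2,408
Total COGS = $4,140 + $10,540 + $2,408 = $17,088
Ending inventory: 87 @ $21 = $1,827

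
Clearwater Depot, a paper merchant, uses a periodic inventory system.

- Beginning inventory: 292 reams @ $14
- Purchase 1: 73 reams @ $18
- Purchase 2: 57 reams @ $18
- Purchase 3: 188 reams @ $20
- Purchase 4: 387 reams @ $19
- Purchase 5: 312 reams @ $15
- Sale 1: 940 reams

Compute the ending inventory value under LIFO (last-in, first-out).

Ending inventory = $5,474

Sale 1 (940) [LIFO — newest first]: 312 @ $15 + 387 @ $19 + 188 @ $20 + 53 @ $18 = $16,747
Ending inventory: 292 @ $14 + 73 @ $18 + 4 @ $18 = $5,474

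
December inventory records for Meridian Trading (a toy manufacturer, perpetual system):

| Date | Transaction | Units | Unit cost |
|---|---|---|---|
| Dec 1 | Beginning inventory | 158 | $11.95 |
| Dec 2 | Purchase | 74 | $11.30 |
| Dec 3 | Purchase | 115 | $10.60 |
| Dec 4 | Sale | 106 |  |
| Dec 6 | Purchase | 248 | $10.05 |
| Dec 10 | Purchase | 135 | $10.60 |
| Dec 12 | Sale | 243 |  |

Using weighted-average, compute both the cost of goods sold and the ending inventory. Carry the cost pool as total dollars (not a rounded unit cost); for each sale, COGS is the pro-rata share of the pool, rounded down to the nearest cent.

COGS = $3,798.96; ending inventory = $4,067.74

After Dec 1: 158 on hand, pool $1,888.10 (≈ $11.9500 each)
After Dec 2: 232 on hand, pool $2,724.30 (≈ $11.7427 each)
After Dec 3: 347 on hand, pool $3,943.30 (≈ $11.3640 each)
Dec 4, sell 106: 106/347 × $3,943.30 → $1,204.58
After Dec 6: 489 on hand, pool $5,231.12 (≈ $10.6976 each)
After Dec 10: 624 on hand, pool $6,662.12 (≈ $10.6765 each)
Dec 12, sell 243: 243/624 × $6,662.12 → $2,594.38
Total COGS = $1,204.58 + $2,594.38 = $3,798.96
Ending inventory (cost pool remaining) = $4,067.74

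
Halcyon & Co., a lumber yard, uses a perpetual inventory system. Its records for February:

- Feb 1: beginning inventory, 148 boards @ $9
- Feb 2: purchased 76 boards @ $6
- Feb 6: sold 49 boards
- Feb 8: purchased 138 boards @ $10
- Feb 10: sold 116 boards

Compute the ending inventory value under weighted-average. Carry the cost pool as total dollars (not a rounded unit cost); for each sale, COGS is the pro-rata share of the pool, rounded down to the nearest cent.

After Feb 1: 148 on hand, pool $1,332.00 (≈ $9.0000 each)
After Feb 2: 224 on hand, pool $1,788.00 (≈ $7.9821 each)
Feb 6, sell 49: 49/224 × $1,788.00 → $391.12
After Feb 8: 313 on hand, pool $2,776.88 (≈ $8.8718 each)
Feb 10, sell 116: 116/313 × $2,776.88 → $1,029.13
Total COGS = $391.12 + $1,029.13 = $1,420.25
Ending inventory (cost pool remaining) = $1,747.75
Check: goods available $3,168.00 = COGS $1,420.25 + ending $1,747.75

Ending inventory = $1,747.75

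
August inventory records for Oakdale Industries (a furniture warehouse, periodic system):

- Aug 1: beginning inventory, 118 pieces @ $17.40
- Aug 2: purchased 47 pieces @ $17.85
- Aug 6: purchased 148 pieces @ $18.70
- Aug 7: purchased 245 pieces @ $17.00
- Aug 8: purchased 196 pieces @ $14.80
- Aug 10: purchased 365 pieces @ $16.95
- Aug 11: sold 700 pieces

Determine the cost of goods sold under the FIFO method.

COGS = $11,926.35

Aug 11, 700 sold [FIFO — oldest first]: 118 @ $17.40 + 47 @ $17.85 + 148 @ $18.70 + 245 @ $17.00 + 142 @ $14.80 = $11,926.35
Ending inventory: 54 @ $14.80 + 365 @ $16.95 = $6,985.95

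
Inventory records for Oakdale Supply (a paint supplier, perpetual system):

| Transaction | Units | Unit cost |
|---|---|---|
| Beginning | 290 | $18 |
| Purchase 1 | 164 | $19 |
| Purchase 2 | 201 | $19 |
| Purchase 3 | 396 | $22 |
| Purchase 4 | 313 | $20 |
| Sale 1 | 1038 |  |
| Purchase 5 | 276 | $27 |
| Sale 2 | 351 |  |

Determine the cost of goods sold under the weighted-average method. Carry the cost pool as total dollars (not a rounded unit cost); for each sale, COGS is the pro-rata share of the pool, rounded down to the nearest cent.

COGS = $28,768.70

After Beginning: 290 on hand, pool $5,220.00 (≈ $18.0000 each)
After Purchase 1: 454 on hand, pool $8,336.00 (≈ $18.3612 each)
After Purchase 2: 655 on hand, pool $12,155.00 (≈ $18.5573 each)
After Purchase 3: 1051 on hand, pool $20,867.00 (≈ $19.8544 each)
After Purchase 4: 1364 on hand, pool $27,127.00 (≈ $19.8878 each)
Sale 1, sell 1038: 1038/1364 × $27,127.00 → $20,643.56
After Purchase 5: 602 on hand, pool $13,935.44 (≈ $23.1486 each)
Sale 2, sell 351: 351/602 × $13,935.44 → $8,125.14
Total COGS = $20,643.56 + $8,125.14 = $28,768.70
Ending inventory (cost pool remaining) = $5,810.30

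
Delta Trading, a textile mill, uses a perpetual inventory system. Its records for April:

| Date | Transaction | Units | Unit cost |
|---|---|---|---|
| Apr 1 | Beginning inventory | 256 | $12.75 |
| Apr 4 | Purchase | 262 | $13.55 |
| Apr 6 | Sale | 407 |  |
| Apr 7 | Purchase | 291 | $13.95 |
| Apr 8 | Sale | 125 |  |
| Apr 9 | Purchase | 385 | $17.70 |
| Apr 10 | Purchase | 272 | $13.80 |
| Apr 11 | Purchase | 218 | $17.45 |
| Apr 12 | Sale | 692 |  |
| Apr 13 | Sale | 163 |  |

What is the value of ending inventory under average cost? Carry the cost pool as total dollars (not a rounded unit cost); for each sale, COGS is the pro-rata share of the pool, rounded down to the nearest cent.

Ending inventory = $4,685.89

After Apr 1: 256 on hand, pool $3,264.00 (≈ $12.7500 each)
After Apr 4: 518 on hand, pool $6,814.10 (≈ $13.1546 each)
Apr 6, sell 407: 407/518 × $6,814.10 → $5,353.93
After Apr 7: 402 on hand, pool $5,519.62 (≈ $13.7304 each)
Apr 8, sell 125: 125/402 × $5,519.62 → $1,716.29
After Apr 9: 662 on hand, pool $10,617.83 (≈ $16.0390 each)
After Apr 10: 934 on hand, pool $14,371.43 (≈ $15.3870 each)
After Apr 11: 1152 on hand, pool $18,175.53 (≈ $15.7774 each)
Apr 12, sell 692: 692/1152 × $18,175.53 → $10,917.93
Apr 13, sell 163: 163/460 × $7,257.60 → $2,571.71
Total COGS = $5,353.93 + $1,716.29 + $10,917.93 + $2,571.71 = $20,559.86
Ending inventory (cost pool remaining) = $4,685.89
Check: goods available $25,245.75 = COGS $20,559.86 + ending $4,685.89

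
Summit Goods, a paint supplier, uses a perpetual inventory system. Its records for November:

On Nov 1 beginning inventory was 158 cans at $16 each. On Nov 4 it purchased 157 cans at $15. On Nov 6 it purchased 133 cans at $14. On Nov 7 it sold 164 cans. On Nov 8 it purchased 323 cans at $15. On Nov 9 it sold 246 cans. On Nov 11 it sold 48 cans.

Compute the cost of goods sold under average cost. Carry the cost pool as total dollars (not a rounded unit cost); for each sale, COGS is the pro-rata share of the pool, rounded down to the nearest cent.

COGS = $6,886.82

After Nov 1: 158 on hand, pool $2,528.00 (≈ $16.0000 each)
After Nov 4: 315 on hand, pool $4,883.00 (≈ $15.5016 each)
After Nov 6: 448 on hand, pool $6,745.00 (≈ $15.0558 each)
Nov 7, sell 164: 164/448 × $6,745.00 → $2,469.15
After Nov 8: 607 on hand, pool $9,120.85 (≈ $15.0261 each)
Nov 9, sell 246: 246/607 × $9,120.85 → $3,696.42
Nov 11, sell 48: 48/361 × $5,424.43 → $721.25
Total COGS = $2,469.15 + $3,696.42 + $721.25 = $6,886.82
Ending inventory (cost pool remaining) = $4,703.18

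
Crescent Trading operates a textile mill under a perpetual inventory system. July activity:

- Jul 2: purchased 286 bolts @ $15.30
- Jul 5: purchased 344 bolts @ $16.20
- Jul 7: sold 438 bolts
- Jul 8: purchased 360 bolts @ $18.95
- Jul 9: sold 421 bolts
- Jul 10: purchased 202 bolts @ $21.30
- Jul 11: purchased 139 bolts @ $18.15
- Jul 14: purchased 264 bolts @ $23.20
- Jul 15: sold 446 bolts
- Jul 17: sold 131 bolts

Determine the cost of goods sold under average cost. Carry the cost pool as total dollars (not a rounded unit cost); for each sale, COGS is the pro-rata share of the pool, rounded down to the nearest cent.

After Jul 2: 286 on hand, pool $4,375.80 (≈ $15.3000 each)
After Jul 5: 630 on hand, pool $9,948.60 (≈ $15.7914 each)
Jul 7, sell 438: 438/630 × $9,948.60 → $6,916.64
After Jul 8: 552 on hand, pool $9,853.96 (≈ $17.8514 each)
Jul 9, sell 421: 421/552 × $9,853.96 → $7,515.42
After Jul 10: 333 on hand, pool $6,641.14 (≈ $19.9434 each)
After Jul 11: 472 on hand, pool $9,163.99 (≈ $19.4152 each)
After Jul 14: 736 on hand, pool $15,288.79 (≈ $20.7728 each)
Jul 15, sell 446: 446/736 × $15,288.79 → $9,264.67
Jul 17, sell 131: 131/290 × $6,024.12 → $2,721.24
Total COGS = $6,916.64 + $7,515.42 + $9,264.67 + $2,721.24 = $26,417.97
Ending inventory (cost pool remaining) = $3,302.88
Check: goods available $29,720.85 = COGS $26,417.97 + ending $3,302.88

COGS = $26,417.97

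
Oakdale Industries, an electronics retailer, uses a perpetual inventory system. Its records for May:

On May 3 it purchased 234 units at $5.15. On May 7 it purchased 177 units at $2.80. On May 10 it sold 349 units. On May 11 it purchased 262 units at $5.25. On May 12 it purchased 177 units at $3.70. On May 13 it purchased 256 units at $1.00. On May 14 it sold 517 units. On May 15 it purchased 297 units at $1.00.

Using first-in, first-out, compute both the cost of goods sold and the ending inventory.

COGS = $3,747.10; ending inventory = $537.00

May 10, 349 sold [FIFO — oldest first]: 234 @ $5.15 + 115 @ $2.80 = $1,527.10
May 14, 517 sold [FIFO — oldest first]: 62 @ $2.80 + 262 @ $5.25 + 177 @ $3.70 + 16 @ $1.00 = $2,220.00
Total COGS = $1,527.10 + $2,220.00 = $3,747.10
Ending inventory: 240 @ $1.00 + 297 @ $1.00 = $537.00
Check: goods available $4,284.10 = COGS $3,747.10 + ending $537.00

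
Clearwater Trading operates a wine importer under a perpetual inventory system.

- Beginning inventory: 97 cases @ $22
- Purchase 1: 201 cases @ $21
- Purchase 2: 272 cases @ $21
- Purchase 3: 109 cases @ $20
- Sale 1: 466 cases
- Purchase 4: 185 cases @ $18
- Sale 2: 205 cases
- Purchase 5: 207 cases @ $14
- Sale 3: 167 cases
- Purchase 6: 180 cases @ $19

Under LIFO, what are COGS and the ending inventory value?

Sale 1 (466) [LIFO — newest first]: 109 @ $20 + 272 @ $21 + 85 @ $21 = $9,677
Sale 2 (205) [LIFO — newest first]: 185 @ $18 + 20 @ $21 = $3,750
Sale 3 (167) [LIFO — newest first]: 167 @ $14 = $2,338
Total COGS = $9,677 + $3,750 + $2,338 = $15,765
Ending inventory: 97 @ $22 + 96 @ $21 + 40 @ $14 + 180 @ $19 = $8,130

COGS = $15,765; ending inventory = $8,130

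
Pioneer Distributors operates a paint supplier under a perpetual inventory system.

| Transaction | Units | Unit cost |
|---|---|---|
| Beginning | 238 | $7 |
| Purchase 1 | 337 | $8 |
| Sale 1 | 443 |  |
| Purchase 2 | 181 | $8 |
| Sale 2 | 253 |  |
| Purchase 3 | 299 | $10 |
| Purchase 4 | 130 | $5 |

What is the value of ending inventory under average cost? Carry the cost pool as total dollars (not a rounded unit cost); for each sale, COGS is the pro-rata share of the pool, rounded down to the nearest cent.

After Beginning: 238 on hand, pool $1,666.00 (≈ $7.0000 each)
After Purchase 1: 575 on hand, pool $4,362.00 (≈ $7.5861 each)
Sale 1, sell 443: 443/575 × $4,362.00 → $3,360.63
After Purchase 2: 313 on hand, pool $2,449.37 (≈ $7.8255 each)
Sale 2, sell 253: 253/313 × $2,449.37 → $1,979.84
After Purchase 3: 359 on hand, pool $3,459.53 (≈ $9.6366 each)
After Purchase 4: 489 on hand, pool $4,109.53 (≈ $8.4039 each)
Total COGS = $3,360.63 + $1,979.84 = $5,340.47
Ending inventory (cost pool remaining) = $4,109.53
Check: goods available $9,450.00 = COGS $5,340.47 + ending $4,109.53

Ending inventory = $4,109.53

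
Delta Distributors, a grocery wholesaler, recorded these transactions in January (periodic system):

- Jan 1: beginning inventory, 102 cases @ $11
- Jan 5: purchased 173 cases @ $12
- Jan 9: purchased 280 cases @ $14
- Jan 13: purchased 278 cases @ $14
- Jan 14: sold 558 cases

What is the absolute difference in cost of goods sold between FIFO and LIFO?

FIFO COGS: 102 @ $11 + 173 @ $12 + 280 @ $14 + 3 @ $14 = $7,160
LIFO COGS: 278 @ $14 + 280 @ $14 = $7,812
Difference = |$7,160 − $7,812| = $652

$652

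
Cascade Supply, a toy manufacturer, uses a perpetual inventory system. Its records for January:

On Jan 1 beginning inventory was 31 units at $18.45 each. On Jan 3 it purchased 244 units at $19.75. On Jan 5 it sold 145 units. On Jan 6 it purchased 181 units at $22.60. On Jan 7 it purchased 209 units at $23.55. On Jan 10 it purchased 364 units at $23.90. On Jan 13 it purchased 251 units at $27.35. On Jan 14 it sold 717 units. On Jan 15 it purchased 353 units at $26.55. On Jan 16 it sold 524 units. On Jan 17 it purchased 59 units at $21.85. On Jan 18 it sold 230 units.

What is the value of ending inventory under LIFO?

Jan 5, 145 sold [LIFO — newest first]: 145 @ $19.75 = $2,863.75
Jan 14, 717 sold [LIFO — newest first]: 251 @ $27.35 + 364 @ $23.90 + 102 @ $23.55 = $17,966.55
Jan 16, 524 sold [LIFO — newest first]: 353 @ $26.55 + 107 @ $23.55 + 64 @ $22.60 = $13,338.40
Jan 18, 230 sold [LIFO — newest first]: 59 @ $21.85 + 117 @ $22.60 + 54 @ $19.75 = $4,999.85
Total COGS = $2,863.75 + $17,966.55 + $13,338.40 + $4,999.85 = $39,168.55
Ending inventory: 31 @ $18.45 + 45 @ $19.75 = $1,460.70
Check: goods available $40,629.25 = COGS $39,168.55 + ending $1,460.70

Ending inventory = $1,460.70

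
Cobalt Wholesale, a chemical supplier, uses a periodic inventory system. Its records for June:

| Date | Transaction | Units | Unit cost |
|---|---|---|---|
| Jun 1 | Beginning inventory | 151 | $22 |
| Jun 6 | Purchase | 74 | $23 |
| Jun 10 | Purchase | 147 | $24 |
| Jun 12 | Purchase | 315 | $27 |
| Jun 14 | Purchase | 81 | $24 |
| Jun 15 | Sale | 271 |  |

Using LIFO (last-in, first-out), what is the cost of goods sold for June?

COGS = $7,074

Jun 15, 271 sold [LIFO — newest first]: 81 @ $24 + 190 @ $27 = $7,074
Ending inventory: 151 @ $22 + 74 @ $23 + 147 @ $24 + 125 @ $27 = $11,927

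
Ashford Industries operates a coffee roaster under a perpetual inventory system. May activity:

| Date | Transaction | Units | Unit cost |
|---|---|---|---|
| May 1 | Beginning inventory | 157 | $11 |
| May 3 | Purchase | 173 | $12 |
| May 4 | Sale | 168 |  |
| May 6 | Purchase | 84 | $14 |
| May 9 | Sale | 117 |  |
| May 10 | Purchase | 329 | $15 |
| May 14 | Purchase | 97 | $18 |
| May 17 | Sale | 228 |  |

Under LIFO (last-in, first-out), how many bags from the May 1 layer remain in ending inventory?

May 4, 168 sold [LIFO — newest first]: 168 @ $12 = $2,016
May 9, 117 sold [LIFO — newest first]: 84 @ $14 + 5 @ $12 + 28 @ $11 = $1,544
May 17, 228 sold [LIFO — newest first]: 97 @ $18 + 131 @ $15 = $3,711
Total COGS = $2,016 + $1,544 + $3,711 = $7,271
Ending inventory: 129 @ $11 + 198 @ $15 = $4,389

129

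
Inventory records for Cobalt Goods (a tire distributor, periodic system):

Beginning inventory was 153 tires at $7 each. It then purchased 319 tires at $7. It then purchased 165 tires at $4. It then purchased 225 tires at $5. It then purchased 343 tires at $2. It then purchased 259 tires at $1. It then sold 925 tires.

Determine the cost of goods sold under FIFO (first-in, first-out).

COGS = $5,215

Sale 1 (925) [FIFO — oldest first]: 153 @ $7 + 319 @ $7 + 165 @ $4 + 225 @ $5 + 63 @ $2 = $5,215
Ending inventory: 280 @ $2 + 259 @ $1 = $819
Check: goods available $6,034 = COGS $5,215 + ending $819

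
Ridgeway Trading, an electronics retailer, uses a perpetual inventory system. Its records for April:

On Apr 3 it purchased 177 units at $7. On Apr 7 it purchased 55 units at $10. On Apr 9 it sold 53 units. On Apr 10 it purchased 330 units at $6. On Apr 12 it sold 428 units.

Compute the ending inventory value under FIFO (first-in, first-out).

Ending inventory = $486

Apr 9, 53 sold [FIFO — oldest first]: 53 @ $7 = $371
Apr 12, 428 sold [FIFO — oldest first]: 124 @ $7 + 55 @ $10 + 249 @ $6 = $2,912
Total COGS = $371 + $2,912 = $3,283
Ending inventory: 81 @ $6 = $486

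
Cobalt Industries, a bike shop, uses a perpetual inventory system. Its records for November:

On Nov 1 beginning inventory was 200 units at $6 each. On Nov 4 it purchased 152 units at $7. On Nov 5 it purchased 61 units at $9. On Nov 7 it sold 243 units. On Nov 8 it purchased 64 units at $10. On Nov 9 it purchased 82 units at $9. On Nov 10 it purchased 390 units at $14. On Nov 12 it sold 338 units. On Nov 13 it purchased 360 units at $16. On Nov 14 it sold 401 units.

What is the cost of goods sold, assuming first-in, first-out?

Nov 7, 243 sold [FIFO — oldest first]: 200 @ $6 + 43 @ $7 = $1,501
Nov 12, 338 sold [FIFO — oldest first]: 109 @ $7 + 61 @ $9 + 64 @ $10 + 82 @ $9 + 22 @ $14 = $2,998
Nov 14, 401 sold [FIFO — oldest first]: 368 @ $14 + 33 @ $16 = $5,680
Total COGS = $1,501 + $2,998 + $5,680 = $10,179
Ending inventory: 327 @ $16 = $5,232

COGS = $10,179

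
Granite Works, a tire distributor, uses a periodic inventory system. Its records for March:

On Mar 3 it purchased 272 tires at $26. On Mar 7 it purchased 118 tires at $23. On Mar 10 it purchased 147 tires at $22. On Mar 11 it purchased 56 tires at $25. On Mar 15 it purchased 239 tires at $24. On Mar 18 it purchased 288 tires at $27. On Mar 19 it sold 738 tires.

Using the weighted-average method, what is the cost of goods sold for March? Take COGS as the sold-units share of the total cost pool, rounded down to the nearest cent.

Mar 19, sell 738: 738/1120 × $27,932.00 → $18,405.19
Ending inventory (cost pool remaining) = $9,526.81
Check: goods available $27,932.00 = COGS $18,405.19 + ending $9,526.81

COGS = $18,405.19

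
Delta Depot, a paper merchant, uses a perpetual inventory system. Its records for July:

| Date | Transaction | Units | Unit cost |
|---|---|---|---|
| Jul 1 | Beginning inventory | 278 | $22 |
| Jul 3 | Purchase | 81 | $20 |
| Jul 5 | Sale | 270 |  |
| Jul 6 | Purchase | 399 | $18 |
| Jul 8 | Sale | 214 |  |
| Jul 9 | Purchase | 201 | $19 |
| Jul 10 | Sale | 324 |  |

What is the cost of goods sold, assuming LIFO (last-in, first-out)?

Jul 5, 270 sold [LIFO — newest first]: 81 @ $20 + 189 @ $22 = $5,778
Jul 8, 214 sold [LIFO — newest first]: 214 @ $18 = $3,852
Jul 10, 324 sold [LIFO — newest first]: 201 @ $19 + 123 @ $18 = $6,033
Total COGS = $5,778 + $3,852 + $6,033 = $15,663
Ending inventory: 89 @ $22 + 62 @ $18 = $3,074
Check: goods available $18,737 = COGS $15,663 + ending $3,074

COGS = $15,663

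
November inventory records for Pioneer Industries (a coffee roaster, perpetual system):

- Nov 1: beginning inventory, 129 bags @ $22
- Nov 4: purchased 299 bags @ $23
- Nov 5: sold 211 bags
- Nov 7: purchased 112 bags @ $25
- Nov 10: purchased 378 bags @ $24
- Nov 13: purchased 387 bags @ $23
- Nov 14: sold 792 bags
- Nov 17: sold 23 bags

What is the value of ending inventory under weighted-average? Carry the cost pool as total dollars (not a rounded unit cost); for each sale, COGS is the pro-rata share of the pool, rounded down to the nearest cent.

After Nov 1: 129 on hand, pool $2,838.00 (≈ $22.0000 each)
After Nov 4: 428 on hand, pool $9,715.00 (≈ $22.6986 each)
Nov 5, sell 211: 211/428 × $9,715.00 → $4,789.40
After Nov 7: 329 on hand, pool $7,725.60 (≈ $23.4821 each)
After Nov 10: 707 on hand, pool $16,797.60 (≈ $23.7590 each)
After Nov 13: 1094 on hand, pool $25,698.60 (≈ $23.4905 each)
Nov 14, sell 792: 792/1094 × $25,698.60 → $18,604.47
Nov 17, sell 23: 23/302 × $7,094.13 → $540.28
Total COGS = $4,789.40 + $18,604.47 + $540.28 = $23,934.15
Ending inventory (cost pool remaining) = $6,553.85

Ending inventory = $6,553.85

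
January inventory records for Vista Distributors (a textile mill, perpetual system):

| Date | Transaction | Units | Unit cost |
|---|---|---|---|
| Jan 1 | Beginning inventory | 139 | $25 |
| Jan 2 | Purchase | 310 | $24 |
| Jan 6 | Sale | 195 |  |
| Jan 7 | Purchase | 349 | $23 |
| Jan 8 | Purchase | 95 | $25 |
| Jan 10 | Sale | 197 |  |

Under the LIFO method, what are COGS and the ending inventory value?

COGS = $9,401; ending inventory = $11,916

Jan 6, 195 sold [LIFO — newest first]: 195 @ $24 = $4,680
Jan 10, 197 sold [LIFO — newest first]: 95 @ $25 + 102 @ $23 = $4,721
Total COGS = $4,680 + $4,721 = $9,401
Ending inventory: 139 @ $25 + 115 @ $24 + 247 @ $23 = $11,916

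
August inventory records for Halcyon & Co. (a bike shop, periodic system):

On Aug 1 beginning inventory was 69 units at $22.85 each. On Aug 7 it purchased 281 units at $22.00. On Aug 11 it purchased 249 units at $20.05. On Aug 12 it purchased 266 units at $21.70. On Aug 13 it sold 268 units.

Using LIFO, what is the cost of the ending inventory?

Aug 13, 268 sold [LIFO — newest first]: 266 @ $21.70 + 2 @ $20.05 = $5,812.30
Ending inventory: 69 @ $22.85 + 281 @ $22.00 + 247 @ $20.05 = $12,711.00
Check: goods available $18,523.30 = COGS $5,812.30 + ending $12,711.00

Ending inventory = $12,711.00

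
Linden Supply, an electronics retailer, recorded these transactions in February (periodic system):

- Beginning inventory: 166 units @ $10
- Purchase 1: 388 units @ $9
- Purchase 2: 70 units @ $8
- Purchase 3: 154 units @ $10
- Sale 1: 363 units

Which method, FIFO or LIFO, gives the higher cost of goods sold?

FIFO COGS: 166 @ $10 + 197 @ $9 = $3,433
LIFO COGS: 154 @ $10 + 70 @ $8 + 139 @ $9 = $3,351

FIFO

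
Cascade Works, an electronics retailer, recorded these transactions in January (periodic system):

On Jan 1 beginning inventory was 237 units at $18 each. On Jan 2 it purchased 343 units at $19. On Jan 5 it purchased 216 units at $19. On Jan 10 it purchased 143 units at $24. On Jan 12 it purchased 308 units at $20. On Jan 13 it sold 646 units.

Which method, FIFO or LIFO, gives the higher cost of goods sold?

FIFO COGS: 237 @ $18 + 343 @ $19 + 66 @ $19 = $12,037
LIFO COGS: 308 @ $20 + 143 @ $24 + 195 @ $19 = $13,297

LIFO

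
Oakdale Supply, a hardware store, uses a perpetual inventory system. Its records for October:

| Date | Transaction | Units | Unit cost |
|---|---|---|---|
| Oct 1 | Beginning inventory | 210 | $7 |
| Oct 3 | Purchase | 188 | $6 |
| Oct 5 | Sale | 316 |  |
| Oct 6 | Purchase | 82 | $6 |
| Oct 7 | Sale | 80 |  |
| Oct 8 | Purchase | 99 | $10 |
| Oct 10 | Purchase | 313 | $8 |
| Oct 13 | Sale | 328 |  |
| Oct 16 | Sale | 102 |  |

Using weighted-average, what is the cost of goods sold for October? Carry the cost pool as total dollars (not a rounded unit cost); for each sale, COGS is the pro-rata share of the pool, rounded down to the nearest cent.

COGS = $6,049.05

After Oct 1: 210 on hand, pool $1,470.00 (≈ $7.0000 each)
After Oct 3: 398 on hand, pool $2,598.00 (≈ $6.5276 each)
Oct 5, sell 316: 316/398 × $2,598.00 → $2,062.73
After Oct 6: 164 on hand, pool $1,027.27 (≈ $6.2638 each)
Oct 7, sell 80: 80/164 × $1,027.27 → $501.10
After Oct 8: 183 on hand, pool $1,516.17 (≈ $8.2851 each)
After Oct 10: 496 on hand, pool $4,020.17 (≈ $8.1052 each)
Oct 13, sell 328: 328/496 × $4,020.17 → $2,658.49
Oct 16, sell 102: 102/168 × $1,361.68 → $826.73
Total COGS = $2,062.73 + $501.10 + $2,658.49 + $826.73 = $6,049.05
Ending inventory (cost pool remaining) = $534.95
Check: goods available $6,584.00 = COGS $6,049.05 + ending $534.95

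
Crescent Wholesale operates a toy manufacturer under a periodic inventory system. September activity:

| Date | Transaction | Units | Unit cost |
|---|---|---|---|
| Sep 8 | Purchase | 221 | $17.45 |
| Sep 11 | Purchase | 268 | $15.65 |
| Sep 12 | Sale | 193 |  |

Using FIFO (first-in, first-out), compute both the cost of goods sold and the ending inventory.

COGS = $3,367.85; ending inventory = $4,682.80

Sep 12, 193 sold [FIFO — oldest first]: 193 @ $17.45 = $3,367.85
Ending inventory: 28 @ $17.45 + 268 @ $15.65 = $4,682.80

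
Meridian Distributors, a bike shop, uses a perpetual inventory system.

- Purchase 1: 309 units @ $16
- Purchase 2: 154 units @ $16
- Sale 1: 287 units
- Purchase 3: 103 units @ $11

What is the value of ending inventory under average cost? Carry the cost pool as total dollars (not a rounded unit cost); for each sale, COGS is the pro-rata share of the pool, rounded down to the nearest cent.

After Purchase 1: 309 on hand, pool $4,944.00 (≈ $16.0000 each)
After Purchase 2: 463 on hand, pool $7,408.00 (≈ $16.0000 each)
Sale 1, sell 287: 287/463 × $7,408.00 → $4,592.00
After Purchase 3: 279 on hand, pool $3,949.00 (≈ $14.1541 each)
Ending inventory (cost pool remaining) = $3,949.00
Check: goods available $8,541.00 = COGS $4,592.00 + ending $3,949.00

Ending inventory = $3,949.00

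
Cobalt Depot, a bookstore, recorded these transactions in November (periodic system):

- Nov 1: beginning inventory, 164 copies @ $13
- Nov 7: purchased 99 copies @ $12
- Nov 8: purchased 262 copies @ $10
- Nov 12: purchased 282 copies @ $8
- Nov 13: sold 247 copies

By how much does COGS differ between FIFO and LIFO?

$1,152

FIFO COGS: 164 @ $13 + 83 @ $12 = $3,128
LIFO COGS: 247 @ $8 = $1,976
Difference = |$3,128 − $1,976| = $1,152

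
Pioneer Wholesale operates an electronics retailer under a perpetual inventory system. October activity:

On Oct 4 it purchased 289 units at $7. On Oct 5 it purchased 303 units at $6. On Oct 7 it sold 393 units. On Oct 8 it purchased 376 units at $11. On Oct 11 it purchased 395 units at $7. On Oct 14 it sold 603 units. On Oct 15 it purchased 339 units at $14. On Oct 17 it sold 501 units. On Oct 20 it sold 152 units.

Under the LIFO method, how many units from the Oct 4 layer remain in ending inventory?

53

Oct 7, 393 sold [LIFO — newest first]: 303 @ $6 + 90 @ $7 = $2,448
Oct 14, 603 sold [LIFO — newest first]: 395 @ $7 + 208 @ $11 = $5,053
Oct 17, 501 sold [LIFO — newest first]: 339 @ $14 + 162 @ $11 = $6,528
Oct 20, 152 sold [LIFO — newest first]: 6 @ $11 + 146 @ $7 = $1,088
Total COGS = $2,448 + $5,053 + $6,528 + $1,088 = $15,117
Ending inventory: 53 @ $7 = $371
Check: goods available $15,488 = COGS $15,117 + ending $371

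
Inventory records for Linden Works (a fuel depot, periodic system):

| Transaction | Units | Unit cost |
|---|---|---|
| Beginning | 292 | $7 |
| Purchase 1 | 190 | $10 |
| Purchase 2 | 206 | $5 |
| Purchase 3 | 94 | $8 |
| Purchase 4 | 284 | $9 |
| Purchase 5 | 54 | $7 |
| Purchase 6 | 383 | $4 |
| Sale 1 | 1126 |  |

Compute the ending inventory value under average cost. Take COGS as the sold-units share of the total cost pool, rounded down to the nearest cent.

Ending inventory = $2,556.48

Sale 1, sell 1126: 1126/1503 × $10,192.00 → $7,635.52
Ending inventory (cost pool remaining) = $2,556.48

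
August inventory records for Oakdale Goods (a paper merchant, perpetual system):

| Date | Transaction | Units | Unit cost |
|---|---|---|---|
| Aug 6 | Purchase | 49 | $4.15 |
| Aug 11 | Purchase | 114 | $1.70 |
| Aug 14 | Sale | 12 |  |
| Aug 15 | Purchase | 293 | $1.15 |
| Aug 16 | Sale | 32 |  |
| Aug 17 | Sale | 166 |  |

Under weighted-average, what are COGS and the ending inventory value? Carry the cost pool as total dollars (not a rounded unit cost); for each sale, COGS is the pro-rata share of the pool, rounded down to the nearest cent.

After Aug 6: 49 on hand, pool $203.35 (≈ $4.1500 each)
After Aug 11: 163 on hand, pool $397.15 (≈ $2.4365 each)
Aug 14, sell 12: 12/163 × $397.15 → $29.23
After Aug 15: 444 on hand, pool $704.87 (≈ $1.5875 each)
Aug 16, sell 32: 32/444 × $704.87 → $50.80
Aug 17, sell 166: 166/412 × $654.07 → $263.53
Total COGS = $29.23 + $50.80 + $263.53 = $343.56
Ending inventory (cost pool remaining) = $390.54

COGS = $343.56; ending inventory = $390.54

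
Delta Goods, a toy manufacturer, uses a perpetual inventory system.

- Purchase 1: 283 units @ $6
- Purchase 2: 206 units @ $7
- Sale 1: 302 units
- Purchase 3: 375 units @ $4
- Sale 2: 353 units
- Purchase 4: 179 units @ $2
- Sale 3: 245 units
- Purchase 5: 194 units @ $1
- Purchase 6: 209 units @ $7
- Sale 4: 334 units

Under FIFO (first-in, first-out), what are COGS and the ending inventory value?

COGS = $5,189; ending inventory = $1,466

Sale 1 (302) [FIFO — oldest first]: 283 @ $6 + 19 @ $7 = $1,831
Sale 2 (353) [FIFO — oldest first]: 187 @ $7 + 166 @ $4 = $1,973
Sale 3 (245) [FIFO — oldest first]: 209 @ $4 + 36 @ $2 = $908
Sale 4 (334) [FIFO — oldest first]: 143 @ $2 + 191 @ $1 = $477
Total COGS = $1,831 + $1,973 + $908 + $477 = $5,189
Ending inventory: 3 @ $1 + 209 @ $7 = $1,466
Check: goods available $6,655 = COGS $5,189 + ending $1,466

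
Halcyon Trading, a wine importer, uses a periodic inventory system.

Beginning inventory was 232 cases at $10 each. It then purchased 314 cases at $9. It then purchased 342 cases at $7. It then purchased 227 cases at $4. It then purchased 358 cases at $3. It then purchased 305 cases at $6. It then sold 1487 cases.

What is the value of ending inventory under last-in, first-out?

Ending inventory = $2,851

Sale 1 (1487) [LIFO — newest first]: 305 @ $6 + 358 @ $3 + 227 @ $4 + 342 @ $7 + 255 @ $9 = $8,501
Ending inventory: 232 @ $10 + 59 @ $9 = $2,851
Check: goods available $11,352 = COGS $8,501 + ending $2,851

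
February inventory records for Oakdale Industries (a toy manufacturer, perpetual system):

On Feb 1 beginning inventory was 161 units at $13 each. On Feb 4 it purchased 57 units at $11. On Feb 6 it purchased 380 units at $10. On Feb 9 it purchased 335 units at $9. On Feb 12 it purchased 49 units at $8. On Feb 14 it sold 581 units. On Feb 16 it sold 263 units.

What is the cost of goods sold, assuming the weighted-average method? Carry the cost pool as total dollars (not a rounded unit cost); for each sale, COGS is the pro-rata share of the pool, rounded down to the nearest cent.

After Feb 1: 161 on hand, pool $2,093.00 (≈ $13.0000 each)
After Feb 4: 218 on hand, pool $2,720.00 (≈ $12.4771 each)
After Feb 6: 598 on hand, pool $6,520.00 (≈ $10.9030 each)
After Feb 9: 933 on hand, pool $9,535.00 (≈ $10.2197 each)
After Feb 12: 982 on hand, pool $9,927.00 (≈ $10.1090 each)
Feb 14, sell 581: 581/982 × $9,927.00 → $5,873.30
Feb 16, sell 263: 263/401 × $4,053.70 → $2,658.66
Total COGS = $5,873.30 + $2,658.66 = $8,531.96
Ending inventory (cost pool remaining) = $1,395.04

COGS = $8,531.96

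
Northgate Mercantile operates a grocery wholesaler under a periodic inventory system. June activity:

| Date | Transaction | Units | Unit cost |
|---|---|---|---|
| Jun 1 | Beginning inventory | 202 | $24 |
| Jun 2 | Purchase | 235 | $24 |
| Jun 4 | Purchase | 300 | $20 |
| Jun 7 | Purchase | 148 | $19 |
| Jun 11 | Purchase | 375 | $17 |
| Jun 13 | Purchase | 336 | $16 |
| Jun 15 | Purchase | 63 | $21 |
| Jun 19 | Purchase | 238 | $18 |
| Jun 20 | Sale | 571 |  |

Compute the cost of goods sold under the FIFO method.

COGS = $13,168

Jun 20, 571 sold [FIFO — oldest first]: 202 @ $24 + 235 @ $24 + 134 @ $20 = $13,168
Ending inventory: 166 @ $20 + 148 @ $19 + 375 @ $17 + 336 @ $16 + 63 @ $21 + 238 @ $18 = $23,490
Check: goods available $36,658 = COGS $13,168 + ending $23,490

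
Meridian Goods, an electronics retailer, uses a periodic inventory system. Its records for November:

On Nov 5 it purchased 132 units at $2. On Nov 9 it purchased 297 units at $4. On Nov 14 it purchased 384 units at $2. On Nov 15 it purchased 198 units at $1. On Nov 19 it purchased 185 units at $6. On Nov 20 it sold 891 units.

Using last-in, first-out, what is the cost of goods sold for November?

COGS = $2,572

Nov 20, 891 sold [LIFO — newest first]: 185 @ $6 + 198 @ $1 + 384 @ $2 + 124 @ $4 = $2,572
Ending inventory: 132 @ $2 + 173 @ $4 = $956
Check: goods available $3,528 = COGS $2,572 + ending $956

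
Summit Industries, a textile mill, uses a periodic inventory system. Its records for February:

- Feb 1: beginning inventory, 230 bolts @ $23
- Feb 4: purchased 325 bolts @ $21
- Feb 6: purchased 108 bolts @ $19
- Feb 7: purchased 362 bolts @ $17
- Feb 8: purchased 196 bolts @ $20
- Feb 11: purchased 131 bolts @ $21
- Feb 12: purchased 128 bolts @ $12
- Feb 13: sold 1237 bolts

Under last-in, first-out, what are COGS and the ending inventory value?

COGS = $22,965; ending inventory = $5,563

Feb 13, 1237 sold [LIFO — newest first]: 128 @ $12 + 131 @ $21 + 196 @ $20 + 362 @ $17 + 108 @ $19 + 312 @ $21 = $22,965
Ending inventory: 230 @ $23 + 13 @ $21 = $5,563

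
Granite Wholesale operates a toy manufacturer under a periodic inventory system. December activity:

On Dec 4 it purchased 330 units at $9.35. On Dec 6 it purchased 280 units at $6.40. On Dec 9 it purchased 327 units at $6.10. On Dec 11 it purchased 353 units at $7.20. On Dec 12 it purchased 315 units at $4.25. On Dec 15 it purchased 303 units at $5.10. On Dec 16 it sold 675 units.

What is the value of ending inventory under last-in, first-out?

Dec 16, 675 sold [LIFO — newest first]: 303 @ $5.10 + 315 @ $4.25 + 57 @ $7.20 = $3,294.45
Ending inventory: 330 @ $9.35 + 280 @ $6.40 + 327 @ $6.10 + 296 @ $7.20 = $9,003.40

Ending inventory = $9,003.40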